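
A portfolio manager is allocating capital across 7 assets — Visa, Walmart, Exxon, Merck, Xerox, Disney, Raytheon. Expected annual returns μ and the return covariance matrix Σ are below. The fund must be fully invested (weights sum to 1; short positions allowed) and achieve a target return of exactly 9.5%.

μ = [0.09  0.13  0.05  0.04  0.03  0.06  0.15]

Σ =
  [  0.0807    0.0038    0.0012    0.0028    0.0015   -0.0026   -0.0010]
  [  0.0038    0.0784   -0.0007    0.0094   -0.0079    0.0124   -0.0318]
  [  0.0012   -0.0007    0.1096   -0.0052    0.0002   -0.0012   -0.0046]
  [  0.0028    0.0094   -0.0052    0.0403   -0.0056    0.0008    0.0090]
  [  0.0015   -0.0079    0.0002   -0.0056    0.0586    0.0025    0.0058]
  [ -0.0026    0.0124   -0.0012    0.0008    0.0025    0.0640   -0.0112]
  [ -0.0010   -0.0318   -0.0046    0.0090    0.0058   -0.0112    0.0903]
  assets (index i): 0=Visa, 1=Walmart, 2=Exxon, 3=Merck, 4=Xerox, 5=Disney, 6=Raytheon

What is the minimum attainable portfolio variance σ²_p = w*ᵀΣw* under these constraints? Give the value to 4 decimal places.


0.0104

u=Σ⁻¹μ = [1.0429  2.6474  0.5773  -0.1814  0.5120  0.9388  2.7360]
v=Σ⁻¹𝟙 = [11.1096  15.8283  10.8752  20.4793  18.6146  15.0219  15.9518]
a=μᵀu=0.941725  b=𝟙ᵀu=8.272995  c=𝟙ᵀv=107.880699  D=ac−b²=33.151466
λ₁=(c·0.095−b)/D = (107.880699·0.095−8.272995)/33.151466 = 0.059595
λ₂=(a−b·0.095)/D = (0.941725−8.272995·0.095)/33.151466 = 0.004699
w* = 0.059595·u + 0.004699·v:
  w_0 = 0.059595·1.0429 + 0.004699·11.1096 = 0.1144  (Visa)
  w_1 = 0.059595·2.6474 + 0.004699·15.8283 = 0.2322  (Walmart)
  w_2 = 0.059595·0.5773 + 0.004699·10.8752 = 0.0855  (Exxon)
  w_3 = 0.059595·-0.1814 + 0.004699·20.4793 = 0.0854  (Merck)
  w_4 = 0.059595·0.5120 + 0.004699·18.6146 = 0.1180  (Xerox)
  w_5 = 0.059595·0.9388 + 0.004699·15.0219 = 0.1265  (Disney)
  w_6 = 0.059595·2.7360 + 0.004699·15.9518 = 0.2380  (Raytheon)
Σw_i=1.0000  μᵀw=0.0950
σ²=wᵀΣw=λ₁·μ_p+λ₂ = 0.059595·0.095 + 0.004699 = 0.010361 ≈ 0.0104


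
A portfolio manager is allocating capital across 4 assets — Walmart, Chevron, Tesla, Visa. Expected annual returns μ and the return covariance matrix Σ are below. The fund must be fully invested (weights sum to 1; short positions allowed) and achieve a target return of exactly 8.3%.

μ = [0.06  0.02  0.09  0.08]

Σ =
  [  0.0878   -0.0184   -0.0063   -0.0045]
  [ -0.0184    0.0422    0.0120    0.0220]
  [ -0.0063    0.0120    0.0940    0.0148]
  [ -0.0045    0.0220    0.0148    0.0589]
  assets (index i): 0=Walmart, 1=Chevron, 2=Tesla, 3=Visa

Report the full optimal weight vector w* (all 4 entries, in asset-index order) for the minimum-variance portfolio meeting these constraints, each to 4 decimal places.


u=Σ⁻¹μ = [0.7937  -0.0572  0.8238  1.2332]
v=Σ⁻¹𝟙 = [17.6629  25.7043  7.4619  6.8515]
a=μᵀu=0.219277  b=𝟙ᵀu=2.793552  c=𝟙ᵀv=57.680593  D=ac−b²=4.844111
λ₁=(c·0.083−b)/D = (57.680593·0.083−2.793552)/4.844111 = 0.411621
λ₂=(a−b·0.083)/D = (0.219277−2.793552·0.083)/4.844111 = -0.002599
w* = 0.411621·u + -0.002599·v:
  w_0 = 0.411621·0.7937 + -0.002599·17.6629 = 0.2808  (Walmart)
  w_1 = 0.411621·-0.0572 + -0.002599·25.7043 = -0.0903  (Chevron)
  w_2 = 0.411621·0.8238 + -0.002599·7.4619 = 0.3197  (Tesla)
  w_3 = 0.411621·1.2332 + -0.002599·6.8515 = 0.4898  (Visa)
Σw_i=1.0000  μᵀw=0.0830
σ²=wᵀΣw=λ₁·μ_p+λ₂ = 0.411621·0.083 + -0.002599 = 0.031566 ≈ 0.0316

0.2808  -0.0903  0.3197  0.4898


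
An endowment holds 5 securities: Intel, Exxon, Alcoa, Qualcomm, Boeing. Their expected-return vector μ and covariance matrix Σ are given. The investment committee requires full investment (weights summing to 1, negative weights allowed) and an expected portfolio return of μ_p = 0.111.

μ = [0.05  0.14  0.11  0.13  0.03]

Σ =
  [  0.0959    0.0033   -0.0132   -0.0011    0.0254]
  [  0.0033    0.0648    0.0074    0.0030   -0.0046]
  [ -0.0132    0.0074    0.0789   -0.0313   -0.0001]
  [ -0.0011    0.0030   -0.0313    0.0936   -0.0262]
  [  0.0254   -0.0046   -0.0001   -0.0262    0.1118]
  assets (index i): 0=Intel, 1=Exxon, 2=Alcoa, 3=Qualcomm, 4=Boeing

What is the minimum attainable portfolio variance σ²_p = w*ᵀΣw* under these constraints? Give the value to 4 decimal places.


0.0145

u=Σ⁻¹μ = [0.5944  1.8220  2.2336  2.2937  0.7478]
v=Σ⁻¹𝟙 = [9.9968  12.3522  21.5342  20.9996  12.1220]
a=μᵀu=0.851116  b=𝟙ᵀu=7.691508  c=𝟙ᵀv=77.004730  D=ac−b²=6.380679
λ₁=(c·0.111−b)/D = (77.004730·0.111−7.691508)/6.380679 = 0.134158
λ₂=(a−b·0.111)/D = (0.851116−7.691508·0.111)/6.380679 = -0.000414
w* = 0.134158·u + -0.000414·v:
  w_0 = 0.134158·0.5944 + -0.000414·9.9968 = 0.0756  (Intel)
  w_1 = 0.134158·1.8220 + -0.000414·12.3522 = 0.2393  (Exxon)
  w_2 = 0.134158·2.2336 + -0.000414·21.5342 = 0.2907  (Alcoa)
  w_3 = 0.134158·2.2937 + -0.000414·20.9996 = 0.2990  (Qualcomm)
  w_4 = 0.134158·0.7478 + -0.000414·12.1220 = 0.0953  (Boeing)
Σw_i=1.0000  μᵀw=0.1110
σ²=wᵀΣw=λ₁·μ_p+λ₂ = 0.134158·0.111 + -0.000414 = 0.014478 ≈ 0.0145


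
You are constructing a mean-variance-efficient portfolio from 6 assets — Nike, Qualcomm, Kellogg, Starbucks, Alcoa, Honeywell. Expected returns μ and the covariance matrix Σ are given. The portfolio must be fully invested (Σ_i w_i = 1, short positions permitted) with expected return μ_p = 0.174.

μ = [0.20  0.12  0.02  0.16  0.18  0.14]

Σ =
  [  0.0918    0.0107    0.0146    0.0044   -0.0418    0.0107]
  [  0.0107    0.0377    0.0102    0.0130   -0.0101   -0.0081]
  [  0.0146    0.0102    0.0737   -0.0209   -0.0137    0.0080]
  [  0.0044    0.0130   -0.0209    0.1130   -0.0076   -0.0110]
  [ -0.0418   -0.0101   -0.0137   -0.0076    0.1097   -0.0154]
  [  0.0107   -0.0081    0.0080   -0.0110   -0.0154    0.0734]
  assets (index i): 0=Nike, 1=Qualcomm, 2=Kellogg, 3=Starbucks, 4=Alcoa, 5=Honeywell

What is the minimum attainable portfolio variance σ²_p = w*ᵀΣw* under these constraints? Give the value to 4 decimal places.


u=Σ⁻¹μ = [3.0290  3.4139  -0.0367  1.4143  3.5977  2.8133]
v=Σ⁻¹𝟙 = [12.8972  25.5788  12.4860  11.0393  21.4264  19.3556]
a=μᵀu=2.282461  b=𝟙ᵀu=14.231426  c=𝟙ᵀv=102.783190  D=ac−b²=32.065133
λ₁=(c·0.174−b)/D = (102.783190·0.174−14.231426)/32.065133 = 0.113920
λ₂=(a−b·0.174)/D = (2.282461−14.231426·0.174)/32.065133 = -0.006044
w* = 0.113920·u + -0.006044·v:
  w_0 = 0.113920·3.0290 + -0.006044·12.8972 = 0.2671  (Nike)
  w_1 = 0.113920·3.4139 + -0.006044·25.5788 = 0.2343  (Qualcomm)
  w_2 = 0.113920·-0.0367 + -0.006044·12.4860 = -0.0796  (Kellogg)
  w_3 = 0.113920·1.4143 + -0.006044·11.0393 = 0.0944  (Starbucks)
  w_4 = 0.113920·3.5977 + -0.006044·21.4264 = 0.2803  (Alcoa)
  w_5 = 0.113920·2.8133 + -0.006044·19.3556 = 0.2035  (Honeywell)
Σw_i=1.0000  μᵀw=0.1740
σ²=wᵀΣw=λ₁·μ_p+λ₂ = 0.113920·0.174 + -0.006044 = 0.013778 ≈ 0.0138

0.0138


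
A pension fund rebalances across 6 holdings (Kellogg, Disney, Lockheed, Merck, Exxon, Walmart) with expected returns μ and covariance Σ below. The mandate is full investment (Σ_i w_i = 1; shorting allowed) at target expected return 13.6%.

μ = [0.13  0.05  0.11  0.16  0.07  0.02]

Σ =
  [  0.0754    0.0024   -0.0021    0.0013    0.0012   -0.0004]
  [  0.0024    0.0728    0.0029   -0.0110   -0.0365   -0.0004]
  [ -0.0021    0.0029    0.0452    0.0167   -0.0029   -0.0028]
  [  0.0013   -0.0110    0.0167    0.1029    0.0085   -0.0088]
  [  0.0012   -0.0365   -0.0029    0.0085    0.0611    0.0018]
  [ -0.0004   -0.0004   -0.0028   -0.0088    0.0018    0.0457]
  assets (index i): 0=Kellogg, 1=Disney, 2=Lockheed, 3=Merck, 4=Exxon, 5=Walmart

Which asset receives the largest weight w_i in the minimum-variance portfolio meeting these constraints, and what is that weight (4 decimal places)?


Kellogg (0.3488)

x=Σ⁻¹μ = [1.6748  1.7881  2.1058  1.2763  2.0809  0.7608]
y=Σ⁻¹𝟙 = [12.3141  30.7797  21.1475  8.6894  33.6026  23.9044]
a=μᵀx=0.903850  b=𝟙ᵀx=9.686614  c=𝟙ᵀy=130.437688  D=ac−b²=24.065601
λ₁=(c·0.136−b)/D = (130.437688·0.136−9.686614)/24.065601 = 0.334623
λ₂=(a−b·0.136)/D = (0.903850−9.686614·0.136)/24.065601 = -0.017183
w* = 0.334623·x + -0.017183·y:
  w_0 = 0.334623·1.6748 + -0.017183·12.3141 = 0.3488  (Kellogg)
  w_1 = 0.334623·1.7881 + -0.017183·30.7797 = 0.0694  (Disney)
  w_2 = 0.334623·2.1058 + -0.017183·21.1475 = 0.3413  (Lockheed)
  w_3 = 0.334623·1.2763 + -0.017183·8.6894 = 0.2778  (Merck)
  w_4 = 0.334623·2.0809 + -0.017183·33.6026 = 0.1189  (Exxon)
  w_5 = 0.334623·0.7608 + -0.017183·23.9044 = -0.1562  (Walmart)
Σw_i=1.0000  μᵀw=0.1360
σ²=wᵀΣw=λ₁·μ_p+λ₂ = 0.334623·0.136 + -0.017183 = 0.028325 ≈ 0.0283


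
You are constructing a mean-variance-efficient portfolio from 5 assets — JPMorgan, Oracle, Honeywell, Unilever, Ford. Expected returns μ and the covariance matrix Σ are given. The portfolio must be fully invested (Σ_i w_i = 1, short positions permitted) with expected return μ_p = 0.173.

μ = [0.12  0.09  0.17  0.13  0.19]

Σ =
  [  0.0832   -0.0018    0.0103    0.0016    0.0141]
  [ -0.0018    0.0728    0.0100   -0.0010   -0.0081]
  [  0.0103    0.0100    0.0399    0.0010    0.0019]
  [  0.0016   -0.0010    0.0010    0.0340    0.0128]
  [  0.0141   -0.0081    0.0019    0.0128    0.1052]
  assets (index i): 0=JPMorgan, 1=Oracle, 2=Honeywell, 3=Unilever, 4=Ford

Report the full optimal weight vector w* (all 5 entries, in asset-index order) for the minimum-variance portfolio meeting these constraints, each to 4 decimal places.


-0.0248  -0.0720  0.6185  0.2261  0.2522

g=Σ⁻¹μ = [0.7188  0.9377  3.6966  3.2099  1.3246]
h=Σ⁻¹𝟙 = [8.4696  12.3630  18.8363  26.6626  5.7381]
a=μᵀg=1.468027  b=𝟙ᵀg=9.887566  c=𝟙ᵀh=72.069555  D=ac−b²=8.036078
λ₁=(c·0.173−b)/D = (72.069555·0.173−9.887566)/8.036078 = 0.321110
λ₂=(a−b·0.173)/D = (1.468027−9.887566·0.173)/8.036078 = -0.030179
w* = 0.321110·g + -0.030179·h:
  w_0 = 0.321110·0.7188 + -0.030179·8.4696 = -0.0248  (JPMorgan)
  w_1 = 0.321110·0.9377 + -0.030179·12.3630 = -0.0720  (Oracle)
  w_2 = 0.321110·3.6966 + -0.030179·18.8363 = 0.6185  (Honeywell)
  w_3 = 0.321110·3.2099 + -0.030179·26.6626 = 0.2261  (Unilever)
  w_4 = 0.321110·1.3246 + -0.030179·5.7381 = 0.2522  (Ford)
Σw_i=1.0000  μᵀw=0.1730
σ²=wᵀΣw=λ₁·μ_p+λ₂ = 0.321110·0.173 + -0.030179 = 0.025373 ≈ 0.0254


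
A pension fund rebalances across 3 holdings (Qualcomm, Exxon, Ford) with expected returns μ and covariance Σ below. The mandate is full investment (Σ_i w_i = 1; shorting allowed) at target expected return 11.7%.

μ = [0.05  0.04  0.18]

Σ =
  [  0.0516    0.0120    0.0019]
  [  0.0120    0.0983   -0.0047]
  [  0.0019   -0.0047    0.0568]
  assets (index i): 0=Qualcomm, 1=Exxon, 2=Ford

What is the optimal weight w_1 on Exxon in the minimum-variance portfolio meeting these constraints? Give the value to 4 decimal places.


g=Σ⁻¹μ = [0.7429  0.4684  3.1829]
h=Σ⁻¹𝟙 = [16.6332  8.9932  17.7934]
a=μᵀg=0.628806  b=𝟙ᵀg=4.394200  c=𝟙ᵀh=43.419805  D=ac−b²=7.993644
λ₁=(c·0.117−b)/D = (43.419805·0.117−4.394200)/7.993644 = 0.085808
λ₂=(a−b·0.117)/D = (0.628806−4.394200·0.117)/7.993644 = 0.014347
w* = 0.085808·g + 0.014347·h:
  w_0 = 0.085808·0.7429 + 0.014347·16.6332 = 0.3024  (Qualcomm)
  w_1 = 0.085808·0.4684 + 0.014347·8.9932 = 0.1692  (Exxon)
  w_2 = 0.085808·3.1829 + 0.014347·17.7934 = 0.5284  (Ford)
Σw_i=1.0000  μᵀw=0.1170
σ²=wᵀΣw=λ₁·μ_p+λ₂ = 0.085808·0.117 + 0.014347 = 0.024387 ≈ 0.0244

0.1692


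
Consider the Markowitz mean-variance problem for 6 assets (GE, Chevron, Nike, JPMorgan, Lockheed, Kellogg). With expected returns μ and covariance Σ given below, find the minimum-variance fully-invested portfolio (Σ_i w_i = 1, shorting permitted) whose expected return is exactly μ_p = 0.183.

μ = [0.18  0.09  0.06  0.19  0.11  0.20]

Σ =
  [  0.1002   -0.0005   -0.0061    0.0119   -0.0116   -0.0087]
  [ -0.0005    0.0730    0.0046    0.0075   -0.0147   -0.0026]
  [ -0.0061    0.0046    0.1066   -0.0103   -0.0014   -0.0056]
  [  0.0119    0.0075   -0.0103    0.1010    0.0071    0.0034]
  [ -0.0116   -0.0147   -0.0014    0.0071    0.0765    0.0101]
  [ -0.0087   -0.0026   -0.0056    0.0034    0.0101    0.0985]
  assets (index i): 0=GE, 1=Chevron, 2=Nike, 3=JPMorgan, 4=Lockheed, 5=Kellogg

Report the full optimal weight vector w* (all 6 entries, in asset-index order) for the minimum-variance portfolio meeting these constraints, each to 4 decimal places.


x=Σ⁻¹μ = [2.0573  1.4470  0.8879  1.4368  1.6357  2.0835]
y=Σ⁻¹𝟙 = [12.6969  16.0492  10.8347  6.8239  16.2718  10.4093]
a=μᵀx=1.423443  b=𝟙ᵀx=9.548249  c=𝟙ᵀy=73.085785  D=ac−b²=12.864391
λ₁=(c·0.183−b)/D = (73.085785·0.183−9.548249)/12.864391 = 0.297445
λ₂=(a−b·0.183)/D = (1.423443−9.548249·0.183)/12.864391 = -0.025177
w* = 0.297445·x + -0.025177·y:
  w_0 = 0.297445·2.0573 + -0.025177·12.6969 = 0.2923  (GE)
  w_1 = 0.297445·1.4470 + -0.025177·16.0492 = 0.0263  (Chevron)
  w_2 = 0.297445·0.8879 + -0.025177·10.8347 = -0.0087  (Nike)
  w_3 = 0.297445·1.4368 + -0.025177·6.8239 = 0.2556  (JPMorgan)
  w_4 = 0.297445·1.6357 + -0.025177·16.2718 = 0.0769  (Lockheed)
  w_5 = 0.297445·2.0835 + -0.025177·10.4093 = 0.3577  (Kellogg)
Σw_i=1.0000  μᵀw=0.1830
σ²=wᵀΣw=λ₁·μ_p+λ₂ = 0.297445·0.183 + -0.025177 = 0.029255 ≈ 0.0293

0.2923  0.0263  -0.0087  0.2556  0.0769  0.3577


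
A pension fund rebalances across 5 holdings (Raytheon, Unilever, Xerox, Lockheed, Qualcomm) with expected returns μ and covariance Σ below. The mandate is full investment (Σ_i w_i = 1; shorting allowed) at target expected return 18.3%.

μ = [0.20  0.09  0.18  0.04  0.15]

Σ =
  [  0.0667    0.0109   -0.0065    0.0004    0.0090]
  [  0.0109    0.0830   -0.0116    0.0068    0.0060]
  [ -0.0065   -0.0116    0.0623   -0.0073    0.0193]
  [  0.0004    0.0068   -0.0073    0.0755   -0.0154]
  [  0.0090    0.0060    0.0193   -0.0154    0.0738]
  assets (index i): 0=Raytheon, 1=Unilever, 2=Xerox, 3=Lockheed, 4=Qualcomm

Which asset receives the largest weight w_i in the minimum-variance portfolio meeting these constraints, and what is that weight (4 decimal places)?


u=Σ⁻¹μ = [3.0166  0.9926  3.2065  0.9259  0.9386]
v=Σ⁻¹𝟙 = [13.6363  10.8387  18.4103  15.9170  9.5128]
a=μᵀu=1.447648  b=𝟙ᵀu=9.080203  c=𝟙ᵀv=68.315136  D=ac−b²=16.446203
λ₁=(c·0.183−b)/D = (68.315136·0.183−9.080203)/16.446203 = 0.208040
λ₂=(a−b·0.183)/D = (1.447648−9.080203·0.183)/16.446203 = -0.013014
w* = 0.208040·u + -0.013014·v:
  w_0 = 0.208040·3.0166 + -0.013014·13.6363 = 0.4501  (Raytheon)
  w_1 = 0.208040·0.9926 + -0.013014·10.8387 = 0.0655  (Unilever)
  w_2 = 0.208040·3.2065 + -0.013014·18.4103 = 0.4275  (Xerox)
  w_3 = 0.208040·0.9259 + -0.013014·15.9170 = -0.0145  (Lockheed)
  w_4 = 0.208040·0.9386 + -0.013014·9.5128 = 0.0715  (Qualcomm)
Σw_i=1.0000  μᵀw=0.1830
σ²=wᵀΣw=λ₁·μ_p+λ₂ = 0.208040·0.183 + -0.013014 = 0.025057 ≈ 0.0251

Raytheon (0.4501)


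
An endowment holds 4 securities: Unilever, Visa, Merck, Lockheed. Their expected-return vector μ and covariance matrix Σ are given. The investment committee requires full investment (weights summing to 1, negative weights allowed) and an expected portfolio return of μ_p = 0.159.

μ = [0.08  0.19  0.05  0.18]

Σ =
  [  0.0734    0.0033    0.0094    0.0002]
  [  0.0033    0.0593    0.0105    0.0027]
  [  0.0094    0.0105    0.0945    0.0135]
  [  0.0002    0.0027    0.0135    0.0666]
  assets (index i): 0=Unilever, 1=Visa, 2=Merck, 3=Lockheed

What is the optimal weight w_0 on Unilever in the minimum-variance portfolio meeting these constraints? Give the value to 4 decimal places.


0.2051

u=Σ⁻¹μ = [0.9810  3.0804  -0.2869  2.6330]
v=Σ⁻¹𝟙 = [12.1825  14.5454  5.8685  13.1992]
a=μᵀu=1.123351  b=𝟙ᵀu=6.407503  c=𝟙ᵀv=45.795554  D=ac−b²=10.388368
λ₁=(c·0.159−b)/D = (45.795554·0.159−6.407503)/10.388368 = 0.084132
λ₂=(a−b·0.159)/D = (1.123351−6.407503·0.159)/10.388368 = 0.010065
w* = 0.084132·u + 0.010065·v:
  w_0 = 0.084132·0.9810 + 0.010065·12.1825 = 0.2051  (Unilever)
  w_1 = 0.084132·3.0804 + 0.010065·14.5454 = 0.4056  (Visa)
  w_2 = 0.084132·-0.2869 + 0.010065·5.8685 = 0.0349  (Merck)
  w_3 = 0.084132·2.6330 + 0.010065·13.1992 = 0.3544  (Lockheed)
Σw_i=1.0000  μᵀw=0.1590
σ²=wᵀΣw=λ₁·μ_p+λ₂ = 0.084132·0.159 + 0.010065 = 0.023442 ≈ 0.0234


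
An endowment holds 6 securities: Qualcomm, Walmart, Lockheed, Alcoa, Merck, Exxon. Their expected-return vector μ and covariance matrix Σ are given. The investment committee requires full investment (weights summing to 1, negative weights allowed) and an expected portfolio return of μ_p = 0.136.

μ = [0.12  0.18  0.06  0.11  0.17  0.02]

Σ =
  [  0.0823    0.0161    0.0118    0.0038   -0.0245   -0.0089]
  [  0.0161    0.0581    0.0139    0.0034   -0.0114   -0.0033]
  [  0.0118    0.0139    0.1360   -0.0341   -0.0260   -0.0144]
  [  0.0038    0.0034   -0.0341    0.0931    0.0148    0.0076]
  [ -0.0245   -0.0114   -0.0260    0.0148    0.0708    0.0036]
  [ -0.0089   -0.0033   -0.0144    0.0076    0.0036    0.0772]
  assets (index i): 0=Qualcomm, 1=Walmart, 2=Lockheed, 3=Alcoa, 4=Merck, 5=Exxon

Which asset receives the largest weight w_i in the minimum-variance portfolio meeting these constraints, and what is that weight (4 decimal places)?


g=Σ⁻¹μ = [1.8518  3.0844  0.9022  0.6924  3.6981  0.5321]
h=Σ⁻¹𝟙 = [15.8300  14.7785  13.0526  9.2230  24.0429  15.8156]
a=μᵀg=1.547030  b=𝟙ᵀg=10.761019  c=𝟙ᵀh=92.742554  D=ac−b²=27.675945
λ₁=(c·0.136−b)/D = (92.742554·0.136−10.761019)/27.675945 = 0.066916
λ₂=(a−b·0.136)/D = (1.547030−10.761019·0.136)/27.675945 = 0.003018
w* = 0.066916·g + 0.003018·h:
  w_0 = 0.066916·1.8518 + 0.003018·15.8300 = 0.1717  (Qualcomm)
  w_1 = 0.066916·3.0844 + 0.003018·14.7785 = 0.2510  (Walmart)
  w_2 = 0.066916·0.9022 + 0.003018·13.0526 = 0.0998  (Lockheed)
  w_3 = 0.066916·0.6924 + 0.003018·9.2230 = 0.0742  (Alcoa)
  w_4 = 0.066916·3.6981 + 0.003018·24.0429 = 0.3200  (Merck)
  w_5 = 0.066916·0.5321 + 0.003018·15.8156 = 0.0833  (Exxon)
Σw_i=1.0000  μᵀw=0.1360
σ²=wᵀΣw=λ₁·μ_p+λ₂ = 0.066916·0.136 + 0.003018 = 0.012119 ≈ 0.0121

Merck (0.3200)


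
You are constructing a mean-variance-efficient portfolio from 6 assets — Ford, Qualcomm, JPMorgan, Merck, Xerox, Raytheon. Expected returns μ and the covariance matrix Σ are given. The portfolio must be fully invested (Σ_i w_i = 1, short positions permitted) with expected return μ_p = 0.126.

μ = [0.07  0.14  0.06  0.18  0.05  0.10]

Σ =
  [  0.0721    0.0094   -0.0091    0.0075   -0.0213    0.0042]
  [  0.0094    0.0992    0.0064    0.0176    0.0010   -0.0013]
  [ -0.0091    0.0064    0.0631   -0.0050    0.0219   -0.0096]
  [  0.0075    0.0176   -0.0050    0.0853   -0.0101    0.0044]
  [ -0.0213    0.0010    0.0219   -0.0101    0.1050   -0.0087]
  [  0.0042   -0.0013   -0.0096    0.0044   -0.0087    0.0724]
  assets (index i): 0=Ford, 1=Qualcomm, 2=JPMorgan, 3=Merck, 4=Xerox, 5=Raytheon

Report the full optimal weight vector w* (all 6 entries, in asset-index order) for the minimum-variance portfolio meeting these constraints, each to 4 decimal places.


0.0703  0.1723  0.1143  0.3657  0.0693  0.2081

x=Σ⁻¹μ = [0.9213  0.9245  1.1116  1.9143  0.7278  1.4629]
y=Σ⁻¹𝟙 = [16.6839  5.6111  16.9021  10.6494  11.6748  15.9419]
a=μᵀx=0.787870  b=𝟙ᵀx=7.062384  c=𝟙ᵀy=77.463300  D=ac−b²=11.153709
λ₁=(c·0.126−b)/D = (77.463300·0.126−7.062384)/11.153709 = 0.241892
λ₂=(a−b·0.126)/D = (0.787870−7.062384·0.126)/11.153709 = -0.009144
w* = 0.241892·x + -0.009144·y:
  w_0 = 0.241892·0.9213 + -0.009144·16.6839 = 0.0703  (Ford)
  w_1 = 0.241892·0.9245 + -0.009144·5.6111 = 0.1723  (Qualcomm)
  w_2 = 0.241892·1.1116 + -0.009144·16.9021 = 0.1143  (JPMorgan)
  w_3 = 0.241892·1.9143 + -0.009144·10.6494 = 0.3657  (Merck)
  w_4 = 0.241892·0.7278 + -0.009144·11.6748 = 0.0693  (Xerox)
  w_5 = 0.241892·1.4629 + -0.009144·15.9419 = 0.2081  (Raytheon)
Σw_i=1.0000  μᵀw=0.1260
σ²=wᵀΣw=λ₁·μ_p+λ₂ = 0.241892·0.126 + -0.009144 = 0.021334 ≈ 0.0213


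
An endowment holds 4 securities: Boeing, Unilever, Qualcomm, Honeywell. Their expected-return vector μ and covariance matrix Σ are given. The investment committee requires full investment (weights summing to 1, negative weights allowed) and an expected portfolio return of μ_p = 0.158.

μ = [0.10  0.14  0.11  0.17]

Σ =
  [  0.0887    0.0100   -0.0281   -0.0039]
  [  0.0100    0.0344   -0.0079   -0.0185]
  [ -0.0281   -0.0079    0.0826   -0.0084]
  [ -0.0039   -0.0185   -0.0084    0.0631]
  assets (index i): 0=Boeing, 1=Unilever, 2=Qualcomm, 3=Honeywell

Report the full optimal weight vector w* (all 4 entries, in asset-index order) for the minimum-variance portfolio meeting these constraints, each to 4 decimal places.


u=Σ⁻¹μ = [1.5254  7.1860  3.0774  5.3049]
v=Σ⁻¹𝟙 = [15.3533  49.0705  25.5398  34.5835]
a=μᵀu=2.398935  b=𝟙ᵀu=17.093765  c=𝟙ᵀv=124.547049  D=ac−b²=6.583510
λ₁=(c·0.158−b)/D = (124.547049·0.158−17.093765)/6.583510 = 0.392597
λ₂=(a−b·0.158)/D = (2.398935−17.093765·0.158)/6.583510 = -0.045854
w* = 0.392597·u + -0.045854·v:
  w_0 = 0.392597·1.5254 + -0.045854·15.3533 = -0.1051  (Boeing)
  w_1 = 0.392597·7.1860 + -0.045854·49.0705 = 0.5711  (Unilever)
  w_2 = 0.392597·3.0774 + -0.045854·25.5398 = 0.0371  (Qualcomm)
  w_3 = 0.392597·5.3049 + -0.045854·34.5835 = 0.4969  (Honeywell)
Σw_i=1.0000  μᵀw=0.1580
σ²=wᵀΣw=λ₁·μ_p+λ₂ = 0.392597·0.158 + -0.045854 = 0.016176 ≈ 0.0162

-0.1051  0.5711  0.0371  0.4969


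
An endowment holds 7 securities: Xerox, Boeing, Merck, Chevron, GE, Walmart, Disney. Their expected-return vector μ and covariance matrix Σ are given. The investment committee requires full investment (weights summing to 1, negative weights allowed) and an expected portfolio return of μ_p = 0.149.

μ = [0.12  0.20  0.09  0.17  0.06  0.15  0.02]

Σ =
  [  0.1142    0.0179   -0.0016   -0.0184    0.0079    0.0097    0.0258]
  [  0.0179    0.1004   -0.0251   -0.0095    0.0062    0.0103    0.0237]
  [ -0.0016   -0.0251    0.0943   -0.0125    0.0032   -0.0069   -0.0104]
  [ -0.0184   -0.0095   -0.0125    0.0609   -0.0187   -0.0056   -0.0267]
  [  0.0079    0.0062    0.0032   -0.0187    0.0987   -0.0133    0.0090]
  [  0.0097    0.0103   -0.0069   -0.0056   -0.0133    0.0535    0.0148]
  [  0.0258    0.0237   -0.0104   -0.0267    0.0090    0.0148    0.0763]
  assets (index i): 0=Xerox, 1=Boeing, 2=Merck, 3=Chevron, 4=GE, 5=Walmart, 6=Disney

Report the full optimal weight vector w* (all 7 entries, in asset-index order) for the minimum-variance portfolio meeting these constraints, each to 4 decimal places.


u=Σ⁻¹μ = [1.0268  2.3622  2.4932  4.9784  1.6446  3.2954  0.4300]
v=Σ⁻¹𝟙 = [6.6935  10.3853  21.7766  39.7692  17.0165  21.6173  18.3015]
a=μᵀu=2.267961  b=𝟙ᵀu=16.230564  c=𝟙ᵀv=135.560029  D=ac−b²=44.013621
λ₁=(c·0.149−b)/D = (135.560029·0.149−16.230564)/44.013621 = 0.090151
λ₂=(a−b·0.149)/D = (2.267961−16.230564·0.149)/44.013621 = -0.003417
w* = 0.090151·u + -0.003417·v:
  w_0 = 0.090151·1.0268 + -0.003417·6.6935 = 0.0697  (Xerox)
  w_1 = 0.090151·2.3622 + -0.003417·10.3853 = 0.1775  (Boeing)
  w_2 = 0.090151·2.4932 + -0.003417·21.7766 = 0.1504  (Merck)
  w_3 = 0.090151·4.9784 + -0.003417·39.7692 = 0.3129  (Chevron)
  w_4 = 0.090151·1.6446 + -0.003417·17.0165 = 0.0901  (GE)
  w_5 = 0.090151·3.2954 + -0.003417·21.6173 = 0.2232  (Walmart)
  w_6 = 0.090151·0.4300 + -0.003417·18.3015 = -0.0238  (Disney)
Σw_i=1.0000  μᵀw=0.1490
σ²=wᵀΣw=λ₁·μ_p+λ₂ = 0.090151·0.149 + -0.003417 = 0.010016 ≈ 0.0100

0.0697  0.1775  0.1504  0.3129  0.0901  0.2232  -0.0238


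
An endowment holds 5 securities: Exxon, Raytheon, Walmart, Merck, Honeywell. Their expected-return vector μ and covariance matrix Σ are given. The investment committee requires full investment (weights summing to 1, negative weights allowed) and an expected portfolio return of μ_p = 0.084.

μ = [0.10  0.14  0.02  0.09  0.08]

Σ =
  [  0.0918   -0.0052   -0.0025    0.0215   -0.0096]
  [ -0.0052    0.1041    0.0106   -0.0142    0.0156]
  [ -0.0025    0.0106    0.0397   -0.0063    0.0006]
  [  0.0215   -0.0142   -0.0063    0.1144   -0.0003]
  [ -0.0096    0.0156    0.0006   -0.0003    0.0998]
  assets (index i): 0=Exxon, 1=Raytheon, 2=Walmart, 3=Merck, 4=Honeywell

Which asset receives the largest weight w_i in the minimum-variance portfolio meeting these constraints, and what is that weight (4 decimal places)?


p=Σ⁻¹μ = [1.0661  1.3680  0.3183  0.7755  0.6907]
q=Σ⁻¹𝟙 = [10.9084  7.3472  25.1969  9.0164  9.7965]
a=μᵀp=0.429545  b=𝟙ᵀp=4.218585  c=𝟙ᵀq=62.265417  D=ac−b²=8.949349
λ₁=(c·0.084−b)/D = (62.265417·0.084−4.218585)/8.949349 = 0.113048
λ₂=(a−b·0.084)/D = (0.429545−4.218585·0.084)/8.949349 = 0.008401
w* = 0.113048·p + 0.008401·q:
  w_0 = 0.113048·1.0661 + 0.008401·10.9084 = 0.2122  (Exxon)
  w_1 = 0.113048·1.3680 + 0.008401·7.3472 = 0.2164  (Raytheon)
  w_2 = 0.113048·0.3183 + 0.008401·25.1969 = 0.2477  (Walmart)
  w_3 = 0.113048·0.7755 + 0.008401·9.0164 = 0.1634  (Merck)
  w_4 = 0.113048·0.6907 + 0.008401·9.7965 = 0.1604  (Honeywell)
Σw_i=1.0000  μᵀw=0.0840
σ²=wᵀΣw=λ₁·μ_p+λ₂ = 0.113048·0.084 + 0.008401 = 0.017897 ≈ 0.0179

Walmart (0.2477)


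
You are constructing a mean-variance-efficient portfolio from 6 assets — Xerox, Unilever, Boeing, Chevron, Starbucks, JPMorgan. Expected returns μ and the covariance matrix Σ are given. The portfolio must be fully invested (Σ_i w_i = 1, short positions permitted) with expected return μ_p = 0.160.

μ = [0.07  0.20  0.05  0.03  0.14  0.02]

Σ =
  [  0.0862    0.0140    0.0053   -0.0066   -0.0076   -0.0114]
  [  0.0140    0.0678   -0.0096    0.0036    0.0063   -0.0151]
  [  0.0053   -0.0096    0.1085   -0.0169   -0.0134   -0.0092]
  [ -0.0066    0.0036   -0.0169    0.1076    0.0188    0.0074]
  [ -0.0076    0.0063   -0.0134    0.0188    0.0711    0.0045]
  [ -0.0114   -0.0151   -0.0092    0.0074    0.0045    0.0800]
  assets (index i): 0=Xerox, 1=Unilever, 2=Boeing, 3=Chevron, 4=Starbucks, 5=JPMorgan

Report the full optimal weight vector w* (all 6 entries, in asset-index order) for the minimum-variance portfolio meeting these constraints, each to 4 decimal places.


0.0281  0.5418  0.1124  -0.0689  0.3200  0.0667

p=Σ⁻¹μ = [0.5474  3.0062  1.0079  -0.0242  1.9002  0.9067]
q=Σ⁻¹𝟙 = [12.1491  16.5146  14.4987  8.2274  13.3493  17.5038]
a=μᵀp=0.973379  b=𝟙ᵀp=7.344079  c=𝟙ᵀq=82.242769  D=ac−b²=26.117868
λ₁=(c·0.160−b)/D = (82.242769·0.160−7.344079)/26.117868 = 0.222635
λ₂=(a−b·0.160)/D = (0.973379−7.344079·0.160)/26.117868 = -0.007722
w* = 0.222635·p + -0.007722·q:
  w_0 = 0.222635·0.5474 + -0.007722·12.1491 = 0.0281  (Xerox)
  w_1 = 0.222635·3.0062 + -0.007722·16.5146 = 0.5418  (Unilever)
  w_2 = 0.222635·1.0079 + -0.007722·14.4987 = 0.1124  (Boeing)
  w_3 = 0.222635·-0.0242 + -0.007722·8.2274 = -0.0689  (Chevron)
  w_4 = 0.222635·1.9002 + -0.007722·13.3493 = 0.3200  (Starbucks)
  w_5 = 0.222635·0.9067 + -0.007722·17.5038 = 0.0667  (JPMorgan)
Σw_i=1.0000  μᵀw=0.1600
σ²=wᵀΣw=λ₁·μ_p+λ₂ = 0.222635·0.160 + -0.007722 = 0.027900 ≈ 0.0279


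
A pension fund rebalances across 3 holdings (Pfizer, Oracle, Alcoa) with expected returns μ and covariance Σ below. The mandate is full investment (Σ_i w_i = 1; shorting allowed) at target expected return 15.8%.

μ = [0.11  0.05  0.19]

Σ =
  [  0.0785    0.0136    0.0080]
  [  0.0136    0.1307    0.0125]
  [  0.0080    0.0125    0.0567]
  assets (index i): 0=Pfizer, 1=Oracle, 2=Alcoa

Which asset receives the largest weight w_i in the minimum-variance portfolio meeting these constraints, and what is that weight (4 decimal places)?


u=Σ⁻¹μ = [1.0808  -0.0366  3.2065]
v=Σ⁻¹𝟙 = [10.3150  5.1386  15.0485]
a=μᵀu=0.726304  b=𝟙ᵀu=4.250787  c=𝟙ᵀv=30.502031  D=ac−b²=4.084566
λ₁=(c·0.158−b)/D = (30.502031·0.158−4.250787)/4.084566 = 0.139191
λ₂=(a−b·0.158)/D = (0.726304−4.250787·0.158)/4.084566 = 0.013387
w* = 0.139191·u + 0.013387·v:
  w_0 = 0.139191·1.0808 + 0.013387·10.3150 = 0.2885  (Pfizer)
  w_1 = 0.139191·-0.0366 + 0.013387·5.1386 = 0.0637  (Oracle)
  w_2 = 0.139191·3.2065 + 0.013387·15.0485 = 0.6478  (Alcoa)
Σw_i=1.0000  μᵀw=0.1580
σ²=wᵀΣw=λ₁·μ_p+λ₂ = 0.139191·0.158 + 0.013387 = 0.035379 ≈ 0.0354

Alcoa (0.6478)


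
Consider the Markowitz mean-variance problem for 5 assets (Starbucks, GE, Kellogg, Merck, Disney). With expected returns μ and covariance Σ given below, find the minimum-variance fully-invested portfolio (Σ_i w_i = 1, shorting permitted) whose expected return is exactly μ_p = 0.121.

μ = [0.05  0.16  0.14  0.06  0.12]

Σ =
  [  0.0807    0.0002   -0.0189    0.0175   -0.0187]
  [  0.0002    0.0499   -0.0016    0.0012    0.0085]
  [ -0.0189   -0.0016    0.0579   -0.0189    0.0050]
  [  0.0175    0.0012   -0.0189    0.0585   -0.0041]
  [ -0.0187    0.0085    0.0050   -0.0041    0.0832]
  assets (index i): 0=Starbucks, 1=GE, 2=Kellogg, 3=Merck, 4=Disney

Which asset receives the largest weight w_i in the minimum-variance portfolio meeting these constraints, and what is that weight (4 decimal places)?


Kellogg (0.3165)

g=Σ⁻¹μ = [1.3312  3.0441  3.3958  1.7541  1.3129]
h=Σ⁻¹𝟙 = [17.6182  18.0998  29.5210  21.9316  13.4366]
a=μᵀg=1.291828  b=𝟙ᵀg=10.838117  c=𝟙ᵀh=100.607291  D=ac−b²=12.502482
λ₁=(c·0.121−b)/D = (100.607291·0.121−10.838117)/12.502482 = 0.106808
λ₂=(a−b·0.121)/D = (1.291828−10.838117·0.121)/12.502482 = -0.001566
w* = 0.106808·g + -0.001566·h:
  w_0 = 0.106808·1.3312 + -0.001566·17.6182 = 0.1146  (Starbucks)
  w_1 = 0.106808·3.0441 + -0.001566·18.0998 = 0.2968  (GE)
  w_2 = 0.106808·3.3958 + -0.001566·29.5210 = 0.3165  (Kellogg)
  w_3 = 0.106808·1.7541 + -0.001566·21.9316 = 0.1530  (Merck)
  w_4 = 0.106808·1.3129 + -0.001566·13.4366 = 0.1192  (Disney)
Σw_i=1.0000  μᵀw=0.1210
σ²=wᵀΣw=λ₁·μ_p+λ₂ = 0.106808·0.121 + -0.001566 = 0.011357 ≈ 0.0114


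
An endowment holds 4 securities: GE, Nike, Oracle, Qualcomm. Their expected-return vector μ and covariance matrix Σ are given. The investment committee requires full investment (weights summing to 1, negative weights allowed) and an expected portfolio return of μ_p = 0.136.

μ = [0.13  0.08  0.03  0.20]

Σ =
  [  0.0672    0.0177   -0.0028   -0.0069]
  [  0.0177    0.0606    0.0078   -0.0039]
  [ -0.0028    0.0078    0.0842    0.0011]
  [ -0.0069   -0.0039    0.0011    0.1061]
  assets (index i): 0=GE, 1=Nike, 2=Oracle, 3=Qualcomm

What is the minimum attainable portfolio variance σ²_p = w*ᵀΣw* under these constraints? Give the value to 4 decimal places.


u=Σ⁻¹μ = [1.9342  0.8458  0.3156  2.0386]
v=Σ⁻¹𝟙 = [13.3052  11.8722  11.0805  10.6119]
a=μᵀu=0.736303  b=𝟙ᵀu=5.134241  c=𝟙ᵀv=46.869779  D=ac−b²=8.149946
λ₁=(c·0.136−b)/D = (46.869779·0.136−5.134241)/8.149946 = 0.152154
λ₂=(a−b·0.136)/D = (0.736303−5.134241·0.136)/8.149946 = 0.004668
w* = 0.152154·u + 0.004668·v:
  w_0 = 0.152154·1.9342 + 0.004668·13.3052 = 0.3564  (GE)
  w_1 = 0.152154·0.8458 + 0.004668·11.8722 = 0.1841  (Nike)
  w_2 = 0.152154·0.3156 + 0.004668·11.0805 = 0.0998  (Oracle)
  w_3 = 0.152154·2.0386 + 0.004668·10.6119 = 0.3597  (Qualcomm)
Σw_i=1.0000  μᵀw=0.1360
σ²=wᵀΣw=λ₁·μ_p+λ₂ = 0.152154·0.136 + 0.004668 = 0.025361 ≈ 0.0254

0.0254


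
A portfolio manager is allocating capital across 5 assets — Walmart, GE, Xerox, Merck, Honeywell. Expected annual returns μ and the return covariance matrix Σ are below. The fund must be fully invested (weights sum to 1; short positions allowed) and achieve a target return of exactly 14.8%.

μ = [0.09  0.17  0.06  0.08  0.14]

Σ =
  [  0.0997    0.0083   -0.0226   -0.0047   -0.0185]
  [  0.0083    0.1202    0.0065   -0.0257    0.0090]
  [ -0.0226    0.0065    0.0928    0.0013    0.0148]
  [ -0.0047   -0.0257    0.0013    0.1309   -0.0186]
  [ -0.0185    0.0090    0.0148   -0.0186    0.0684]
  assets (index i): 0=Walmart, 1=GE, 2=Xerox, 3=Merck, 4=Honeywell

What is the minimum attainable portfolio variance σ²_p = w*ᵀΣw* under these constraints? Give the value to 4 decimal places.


p=Σ⁻¹μ = [1.4202  1.3777  0.4801  1.2823  2.4944]
q=Σ⁻¹𝟙 = [15.9383  7.8500  10.9227  12.3281  18.8868]
a=μᵀp=0.842632  b=𝟙ᵀp=7.054698  c=𝟙ᵀq=65.925840  D=ac−b²=5.782428
λ₁=(c·0.148−b)/D = (65.925840·0.148−7.054698)/5.782428 = 0.467334
λ₂=(a−b·0.148)/D = (0.842632−7.054698·0.148)/5.782428 = -0.034841
w* = 0.467334·p + -0.034841·q:
  w_0 = 0.467334·1.4202 + -0.034841·15.9383 = 0.1084  (Walmart)
  w_1 = 0.467334·1.3777 + -0.034841·7.8500 = 0.3703  (GE)
  w_2 = 0.467334·0.4801 + -0.034841·10.9227 = -0.1562  (Xerox)
  w_3 = 0.467334·1.2823 + -0.034841·12.3281 = 0.1697  (Merck)
  w_4 = 0.467334·2.4944 + -0.034841·18.8868 = 0.5077  (Honeywell)
Σw_i=1.0000  μᵀw=0.1480
σ²=wᵀΣw=λ₁·μ_p+λ₂ = 0.467334·0.148 + -0.034841 = 0.034325 ≈ 0.0343

0.0343


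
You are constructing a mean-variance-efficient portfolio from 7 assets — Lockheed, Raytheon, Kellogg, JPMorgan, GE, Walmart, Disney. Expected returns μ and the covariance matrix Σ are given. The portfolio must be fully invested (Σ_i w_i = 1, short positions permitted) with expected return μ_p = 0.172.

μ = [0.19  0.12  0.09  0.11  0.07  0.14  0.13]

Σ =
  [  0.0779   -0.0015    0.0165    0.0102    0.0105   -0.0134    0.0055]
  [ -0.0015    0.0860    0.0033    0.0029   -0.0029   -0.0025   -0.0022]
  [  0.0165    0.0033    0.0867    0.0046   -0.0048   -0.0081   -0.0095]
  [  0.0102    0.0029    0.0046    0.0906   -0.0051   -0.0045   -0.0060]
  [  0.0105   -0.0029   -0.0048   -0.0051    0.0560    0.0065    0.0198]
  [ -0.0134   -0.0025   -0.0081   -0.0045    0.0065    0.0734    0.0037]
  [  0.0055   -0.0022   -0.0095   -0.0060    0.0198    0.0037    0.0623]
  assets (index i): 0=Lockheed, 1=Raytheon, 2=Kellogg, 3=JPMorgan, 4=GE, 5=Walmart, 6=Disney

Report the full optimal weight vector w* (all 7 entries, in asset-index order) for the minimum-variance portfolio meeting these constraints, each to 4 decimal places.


0.4529  0.1478  -0.0094  0.0620  -0.2315  0.3273  0.2509

g=Σ⁻¹μ = [2.4009  1.4895  0.9189  1.1081  0.0610  2.4591  2.0087]
h=Σ⁻¹𝟙 = [9.0860  12.1541  12.4228  11.3901  12.1261  15.9931  13.8660]
a=μᵀg=1.449187  b=𝟙ᵀg=10.446229  c=𝟙ᵀh=87.038141  D=ac−b²=17.010867
λ₁=(c·0.172−b)/D = (87.038141·0.172−10.446229)/17.010867 = 0.265967
λ₂=(a−b·0.172)/D = (1.449187−10.446229·0.172)/17.010867 = -0.020432
w* = 0.265967·g + -0.020432·h:
  w_0 = 0.265967·2.4009 + -0.020432·9.0860 = 0.4529  (Lockheed)
  w_1 = 0.265967·1.4895 + -0.020432·12.1541 = 0.1478  (Raytheon)
  w_2 = 0.265967·0.9189 + -0.020432·12.4228 = -0.0094  (Kellogg)
  w_3 = 0.265967·1.1081 + -0.020432·11.3901 = 0.0620  (JPMorgan)
  w_4 = 0.265967·0.0610 + -0.020432·12.1261 = -0.2315  (GE)
  w_5 = 0.265967·2.4591 + -0.020432·15.9931 = 0.3273  (Walmart)
  w_6 = 0.265967·2.0087 + -0.020432·13.8660 = 0.2509  (Disney)
Σw_i=1.0000  μᵀw=0.1720
σ²=wᵀΣw=λ₁·μ_p+λ₂ = 0.265967·0.172 + -0.020432 = 0.025314 ≈ 0.0253


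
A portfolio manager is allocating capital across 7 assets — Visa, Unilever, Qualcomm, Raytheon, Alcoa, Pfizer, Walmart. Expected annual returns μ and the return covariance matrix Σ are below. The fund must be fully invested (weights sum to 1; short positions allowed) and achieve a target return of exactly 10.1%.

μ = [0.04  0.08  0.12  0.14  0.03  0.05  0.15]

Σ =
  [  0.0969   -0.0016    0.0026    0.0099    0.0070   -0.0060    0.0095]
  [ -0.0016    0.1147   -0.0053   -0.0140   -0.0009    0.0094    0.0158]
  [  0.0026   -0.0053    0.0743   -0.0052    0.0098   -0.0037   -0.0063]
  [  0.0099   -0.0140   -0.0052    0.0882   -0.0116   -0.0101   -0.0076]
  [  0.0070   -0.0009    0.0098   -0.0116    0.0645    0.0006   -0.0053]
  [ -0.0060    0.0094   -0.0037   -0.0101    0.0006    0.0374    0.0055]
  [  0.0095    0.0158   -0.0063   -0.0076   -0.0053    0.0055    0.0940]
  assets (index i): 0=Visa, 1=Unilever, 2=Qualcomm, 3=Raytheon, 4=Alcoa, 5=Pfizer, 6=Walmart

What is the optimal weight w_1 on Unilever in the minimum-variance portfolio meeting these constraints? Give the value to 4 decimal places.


0.0758

u=Σ⁻¹μ = [0.0271  0.6902  1.9591  2.2460  0.7044  1.7024  1.7300]
v=Σ⁻¹𝟙 = [7.8033  8.0750  15.3419  19.2291  16.4471  30.9079  10.1942]
a=μᵀu=0.971581  b=𝟙ᵀu=9.059173  c=𝟙ᵀv=107.998496  D=ac−b²=22.860699
λ₁=(c·0.101−b)/D = (107.998496·0.101−9.059173)/22.860699 = 0.080867
λ₂=(a−b·0.101)/D = (0.971581−9.059173·0.101)/22.860699 = 0.002476
w* = 0.080867·u + 0.002476·v:
  w_0 = 0.080867·0.0271 + 0.002476·7.8033 = 0.0215  (Visa)
  w_1 = 0.080867·0.6902 + 0.002476·8.0750 = 0.0758  (Unilever)
  w_2 = 0.080867·1.9591 + 0.002476·15.3419 = 0.1964  (Qualcomm)
  w_3 = 0.080867·2.2460 + 0.002476·19.2291 = 0.2292  (Raytheon)
  w_4 = 0.080867·0.7044 + 0.002476·16.4471 = 0.0977  (Alcoa)
  w_5 = 0.080867·1.7024 + 0.002476·30.9079 = 0.2142  (Pfizer)
  w_6 = 0.080867·1.7300 + 0.002476·10.1942 = 0.1651  (Walmart)
Σw_i=1.0000  μᵀw=0.1010
σ²=wᵀΣw=λ₁·μ_p+λ₂ = 0.080867·0.101 + 0.002476 = 0.010644 ≈ 0.0106


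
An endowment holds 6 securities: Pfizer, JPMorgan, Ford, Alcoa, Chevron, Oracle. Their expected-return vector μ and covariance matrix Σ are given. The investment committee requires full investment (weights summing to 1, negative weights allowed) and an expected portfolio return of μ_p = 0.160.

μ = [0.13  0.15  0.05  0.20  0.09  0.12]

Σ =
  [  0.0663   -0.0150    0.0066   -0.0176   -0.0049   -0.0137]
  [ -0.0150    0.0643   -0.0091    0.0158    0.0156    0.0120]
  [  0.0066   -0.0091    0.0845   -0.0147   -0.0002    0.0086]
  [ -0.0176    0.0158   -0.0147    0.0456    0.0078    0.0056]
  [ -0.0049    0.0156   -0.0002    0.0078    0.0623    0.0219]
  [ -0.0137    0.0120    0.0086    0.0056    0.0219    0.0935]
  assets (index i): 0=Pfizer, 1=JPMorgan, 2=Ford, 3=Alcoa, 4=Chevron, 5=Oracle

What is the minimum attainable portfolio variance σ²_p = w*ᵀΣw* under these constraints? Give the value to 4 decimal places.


0.0124

p=Σ⁻¹μ = [3.9588  1.8217  1.3277  5.5356  0.2154  1.1256]
q=Σ⁻¹𝟙 = [26.7623  13.0628  15.6749  30.3994  8.4211  7.7051]
a=μᵀp=2.115850  b=𝟙ᵀp=13.984650  c=𝟙ᵀq=102.025581  D=ac−b²=20.300398
λ₁=(c·0.160−b)/D = (102.025581·0.160−13.984650)/20.300398 = 0.115241
λ₂=(a−b·0.160)/D = (2.115850−13.984650·0.160)/20.300398 = -0.005995
w* = 0.115241·p + -0.005995·q:
  w_0 = 0.115241·3.9588 + -0.005995·26.7623 = 0.2958  (Pfizer)
  w_1 = 0.115241·1.8217 + -0.005995·13.0628 = 0.1316  (JPMorgan)
  w_2 = 0.115241·1.3277 + -0.005995·15.6749 = 0.0590  (Ford)
  w_3 = 0.115241·5.5356 + -0.005995·30.3994 = 0.4557  (Alcoa)
  w_4 = 0.115241·0.2154 + -0.005995·8.4211 = -0.0257  (Chevron)
  w_5 = 0.115241·1.1256 + -0.005995·7.7051 = 0.0835  (Oracle)
Σw_i=1.0000  μᵀw=0.1600
σ²=wᵀΣw=λ₁·μ_p+λ₂ = 0.115241·0.160 + -0.005995 = 0.012444 ≈ 0.0124


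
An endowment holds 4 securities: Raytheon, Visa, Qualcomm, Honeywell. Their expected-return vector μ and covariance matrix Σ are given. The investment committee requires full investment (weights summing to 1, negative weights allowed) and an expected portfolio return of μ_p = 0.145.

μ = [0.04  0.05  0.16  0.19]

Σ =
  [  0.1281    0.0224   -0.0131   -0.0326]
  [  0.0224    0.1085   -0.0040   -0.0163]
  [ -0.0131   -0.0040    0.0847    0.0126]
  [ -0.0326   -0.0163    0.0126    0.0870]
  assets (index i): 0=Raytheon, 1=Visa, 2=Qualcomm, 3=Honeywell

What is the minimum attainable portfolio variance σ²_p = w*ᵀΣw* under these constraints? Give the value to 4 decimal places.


x=Σ⁻¹μ = [0.9869  0.6859  1.7119  2.4343]
y=Σ⁻¹𝟙 = [11.3435  9.6889  11.6573  15.8718]
a=μᵀx=0.810191  b=𝟙ᵀx=5.818985  c=𝟙ᵀy=48.561416  D=ac−b²=5.483441
λ₁=(c·0.145−b)/D = (48.561416·0.145−5.818985)/5.483441 = 0.222930
λ₂=(a−b·0.145)/D = (0.810191−5.818985·0.145)/5.483441 = -0.006121
w* = 0.222930·x + -0.006121·y:
  w_0 = 0.222930·0.9869 + -0.006121·11.3435 = 0.1506  (Raytheon)
  w_1 = 0.222930·0.6859 + -0.006121·9.6889 = 0.0936  (Visa)
  w_2 = 0.222930·1.7119 + -0.006121·11.6573 = 0.3103  (Qualcomm)
  w_3 = 0.222930·2.4343 + -0.006121·15.8718 = 0.4455  (Honeywell)
Σw_i=1.0000  μᵀw=0.1450
σ²=wᵀΣw=λ₁·μ_p+λ₂ = 0.222930·0.145 + -0.006121 = 0.026204 ≈ 0.0262

0.0262
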